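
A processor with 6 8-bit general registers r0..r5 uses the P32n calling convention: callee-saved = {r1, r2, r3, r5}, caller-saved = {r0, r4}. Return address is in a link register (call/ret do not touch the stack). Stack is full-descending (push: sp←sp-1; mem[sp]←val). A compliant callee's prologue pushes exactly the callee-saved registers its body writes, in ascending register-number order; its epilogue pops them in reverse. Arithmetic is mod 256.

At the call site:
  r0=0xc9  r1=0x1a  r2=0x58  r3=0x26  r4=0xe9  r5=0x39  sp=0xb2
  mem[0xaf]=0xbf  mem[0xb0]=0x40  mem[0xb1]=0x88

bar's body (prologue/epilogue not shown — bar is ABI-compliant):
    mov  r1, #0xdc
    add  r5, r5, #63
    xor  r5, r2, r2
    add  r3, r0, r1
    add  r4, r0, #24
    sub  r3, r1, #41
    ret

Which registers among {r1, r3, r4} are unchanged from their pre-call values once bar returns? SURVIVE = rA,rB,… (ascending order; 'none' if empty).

prologue: push r1 → mem[0xb1]=0x1a, sp=0xb1
prologue: push r3 → mem[0xb0]=0x26, sp=0xb0
prologue: push r5 → mem[0xaf]=0x39, sp=0xaf
body[0] mov  r1, #0xdc → r1=0xdc
body[1] add  r5, r5, #63 → r5=0x78
body[2] xor  r5, r2, r2 → r5=0x00
body[3] add  r3, r0, r1 → r3=0xa5
body[4] add  r4, r0, #24 → r4=0xe1
body[5] sub  r3, r1, #41 → r3=0xb3
epilogue: pop r5=0x39, sp=0xb0
epilogue: pop r3=0x26, sp=0xb1
epilogue: pop r1=0x1a, sp=0xb2
r1: callee-saved, written=True
r3: callee-saved, written=True
r4: caller-saved, written=True

SURVIVE = r1,r3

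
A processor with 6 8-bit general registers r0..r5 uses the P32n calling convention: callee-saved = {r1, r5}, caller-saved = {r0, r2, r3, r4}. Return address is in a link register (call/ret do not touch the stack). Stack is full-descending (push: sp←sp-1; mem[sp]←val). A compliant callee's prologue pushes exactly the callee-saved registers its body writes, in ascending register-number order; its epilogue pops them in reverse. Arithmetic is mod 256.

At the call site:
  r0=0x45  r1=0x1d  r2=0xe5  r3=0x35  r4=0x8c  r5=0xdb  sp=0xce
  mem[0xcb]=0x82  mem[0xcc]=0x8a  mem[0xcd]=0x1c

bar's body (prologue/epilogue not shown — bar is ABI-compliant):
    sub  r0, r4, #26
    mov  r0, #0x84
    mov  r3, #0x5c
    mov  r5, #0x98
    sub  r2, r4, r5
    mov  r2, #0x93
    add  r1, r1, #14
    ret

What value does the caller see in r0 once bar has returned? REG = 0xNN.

prologue: push r1 -> mem[0xcd]=0x1d, sp=0xcd
prologue: push r5 -> mem[0xcc]=0xdb, sp=0xcc
body[0] sub  r0, r4, #26 -> r0=0x72
body[1] mov  r0, #0x84 -> r0=0x84
body[2] mov  r3, #0x5c -> r3=0x5c
body[3] mov  r5, #0x98 -> r5=0x98
body[4] sub  r2, r4, r5 -> r2=0xf4
body[5] mov  r2, #0x93 -> r2=0x93
body[6] add  r1, r1, #14 -> r1=0x2b
epilogue: pop r5=0xdb, sp=0xcd
epilogue: pop r1=0x1d, sp=0xce
r0 is caller-saved -> body value

REG = 0x84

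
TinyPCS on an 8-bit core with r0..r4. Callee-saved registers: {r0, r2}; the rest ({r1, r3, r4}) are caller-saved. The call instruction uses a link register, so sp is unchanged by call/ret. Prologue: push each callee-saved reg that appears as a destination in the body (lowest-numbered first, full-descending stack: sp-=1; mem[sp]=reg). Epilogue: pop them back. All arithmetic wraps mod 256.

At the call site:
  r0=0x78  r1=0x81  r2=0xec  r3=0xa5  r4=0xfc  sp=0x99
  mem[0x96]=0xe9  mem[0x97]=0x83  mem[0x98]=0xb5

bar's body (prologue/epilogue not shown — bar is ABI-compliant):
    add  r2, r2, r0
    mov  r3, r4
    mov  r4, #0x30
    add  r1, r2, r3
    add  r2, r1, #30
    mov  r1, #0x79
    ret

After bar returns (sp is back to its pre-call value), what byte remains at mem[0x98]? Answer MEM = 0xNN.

MEM = 0xec

prologue: push r2 -> mem[0x98]=0xec, sp=0x98
body[0] add  r2, r2, r0 -> r2=0x64
body[1] mov  r3, r4 -> r3=0xfc
body[2] mov  r4, #0x30 -> r4=0x30
body[3] add  r1, r2, r3 -> r1=0x60
body[4] add  r2, r1, #30 -> r2=0x7e
body[5] mov  r1, #0x79 -> r1=0x79
epilogue: pop r2=0xec, sp=0x99
prologue pushed ['r2'] at ['0x98']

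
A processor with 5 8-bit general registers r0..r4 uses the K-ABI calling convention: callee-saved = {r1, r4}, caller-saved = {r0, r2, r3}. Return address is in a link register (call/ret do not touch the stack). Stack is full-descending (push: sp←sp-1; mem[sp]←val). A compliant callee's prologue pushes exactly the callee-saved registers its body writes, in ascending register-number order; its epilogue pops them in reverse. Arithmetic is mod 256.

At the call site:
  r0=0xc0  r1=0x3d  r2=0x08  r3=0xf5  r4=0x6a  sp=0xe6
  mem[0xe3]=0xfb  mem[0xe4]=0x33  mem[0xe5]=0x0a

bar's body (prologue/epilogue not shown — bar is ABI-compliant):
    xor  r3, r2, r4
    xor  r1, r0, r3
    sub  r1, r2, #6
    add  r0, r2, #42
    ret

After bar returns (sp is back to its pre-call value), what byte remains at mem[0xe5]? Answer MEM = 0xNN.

MEM = 0x3d

prologue: push r1 -> mem[0xe5]=0x3d, sp=0xe5
body[0] xor  r3, r2, r4 -> r3=0x62
body[1] xor  r1, r0, r3 -> r1=0xa2
body[2] sub  r1, r2, #6 -> r1=0x02
body[3] add  r0, r2, #42 -> r0=0x32
epilogue: pop r1=0x3d, sp=0xe6
prologue pushed ['r1'] at ['0xe5']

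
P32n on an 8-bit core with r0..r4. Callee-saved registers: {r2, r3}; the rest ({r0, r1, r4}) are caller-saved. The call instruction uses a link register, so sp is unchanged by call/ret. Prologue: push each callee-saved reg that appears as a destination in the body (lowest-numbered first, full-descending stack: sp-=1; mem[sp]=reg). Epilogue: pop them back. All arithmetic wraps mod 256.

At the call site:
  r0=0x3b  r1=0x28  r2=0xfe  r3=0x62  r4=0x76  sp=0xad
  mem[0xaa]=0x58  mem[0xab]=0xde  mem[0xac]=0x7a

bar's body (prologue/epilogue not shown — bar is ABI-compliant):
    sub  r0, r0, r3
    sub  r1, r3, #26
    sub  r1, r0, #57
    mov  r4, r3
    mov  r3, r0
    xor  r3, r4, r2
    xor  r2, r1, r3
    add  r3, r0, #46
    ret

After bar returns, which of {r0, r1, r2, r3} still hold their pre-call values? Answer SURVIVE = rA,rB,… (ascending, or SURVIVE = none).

prologue: push r2 -> mem[0xac]=0xfe, sp=0xac
prologue: push r3 -> mem[0xab]=0x62, sp=0xab
body[0] sub  r0, r0, r3 -> r0=0xd9
body[1] sub  r1, r3, #26 -> r1=0x48
body[2] sub  r1, r0, #57 -> r1=0xa0
body[3] mov  r4, r3 -> r4=0x62
body[4] mov  r3, r0 -> r3=0xd9
body[5] xor  r3, r4, r2 -> r3=0x9c
body[6] xor  r2, r1, r3 -> r2=0x3c
body[7] add  r3, r0, #46 -> r3=0x07
epilogue: pop r3=0x62, sp=0xac
epilogue: pop r2=0xfe, sp=0xad
r0: caller-saved, written=True
r1: caller-saved, written=True
r2: callee-saved, written=True
r3: callee-saved, written=True

SURVIVE = r2,r3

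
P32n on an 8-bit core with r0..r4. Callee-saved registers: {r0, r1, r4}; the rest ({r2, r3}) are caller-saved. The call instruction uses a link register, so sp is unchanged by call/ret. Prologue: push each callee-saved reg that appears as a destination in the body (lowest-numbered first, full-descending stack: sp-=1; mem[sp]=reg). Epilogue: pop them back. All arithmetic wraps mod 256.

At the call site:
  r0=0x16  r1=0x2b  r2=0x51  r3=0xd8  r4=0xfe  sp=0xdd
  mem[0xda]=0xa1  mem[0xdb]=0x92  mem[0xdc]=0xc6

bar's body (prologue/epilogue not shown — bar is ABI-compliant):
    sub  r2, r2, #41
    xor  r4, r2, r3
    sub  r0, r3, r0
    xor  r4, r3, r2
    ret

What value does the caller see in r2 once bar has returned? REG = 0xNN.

REG = 0x28

prologue: push r0 -> mem[0xdc]=0x16, sp=0xdc
prologue: push r4 -> mem[0xdb]=0xfe, sp=0xdb
body[0] sub  r2, r2, #41 -> r2=0x28
body[1] xor  r4, r2, r3 -> r4=0xf0
body[2] sub  r0, r3, r0 -> r0=0xc2
body[3] xor  r4, r3, r2 -> r4=0xf0
epilogue: pop r4=0xfe, sp=0xdc
epilogue: pop r0=0x16, sp=0xdd
r2 is caller-saved -> body value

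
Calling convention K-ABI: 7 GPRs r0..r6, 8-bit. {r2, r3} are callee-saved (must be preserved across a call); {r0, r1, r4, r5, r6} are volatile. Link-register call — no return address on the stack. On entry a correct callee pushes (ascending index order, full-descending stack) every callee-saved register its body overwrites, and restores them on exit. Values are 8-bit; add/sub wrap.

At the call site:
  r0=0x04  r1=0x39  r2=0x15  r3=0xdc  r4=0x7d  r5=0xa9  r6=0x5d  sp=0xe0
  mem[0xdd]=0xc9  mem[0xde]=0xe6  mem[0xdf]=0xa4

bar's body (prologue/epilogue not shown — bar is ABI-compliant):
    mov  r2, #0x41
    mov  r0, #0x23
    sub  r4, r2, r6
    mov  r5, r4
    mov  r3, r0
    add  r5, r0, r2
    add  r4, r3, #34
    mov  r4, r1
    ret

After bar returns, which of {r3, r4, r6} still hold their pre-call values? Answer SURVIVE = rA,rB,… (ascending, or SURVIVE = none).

prologue: push r2 -> mem[0xdf]=0x15, sp=0xdf
prologue: push r3 -> mem[0xde]=0xdc, sp=0xde
body[0] mov  r2, #0x41 -> r2=0x41
body[1] mov  r0, #0x23 -> r0=0x23
body[2] sub  r4, r2, r6 -> r4=0xe4
body[3] mov  r5, r4 -> r5=0xe4
body[4] mov  r3, r0 -> r3=0x23
body[5] add  r5, r0, r2 -> r5=0x64
body[6] add  r4, r3, #34 -> r4=0x45
body[7] mov  r4, r1 -> r4=0x39
epilogue: pop r3=0xdc, sp=0xdf
epilogue: pop r2=0x15, sp=0xe0
r3: callee-saved, written=True
r4: caller-saved, written=True
r6: caller-saved, written=False

SURVIVE = r3,r6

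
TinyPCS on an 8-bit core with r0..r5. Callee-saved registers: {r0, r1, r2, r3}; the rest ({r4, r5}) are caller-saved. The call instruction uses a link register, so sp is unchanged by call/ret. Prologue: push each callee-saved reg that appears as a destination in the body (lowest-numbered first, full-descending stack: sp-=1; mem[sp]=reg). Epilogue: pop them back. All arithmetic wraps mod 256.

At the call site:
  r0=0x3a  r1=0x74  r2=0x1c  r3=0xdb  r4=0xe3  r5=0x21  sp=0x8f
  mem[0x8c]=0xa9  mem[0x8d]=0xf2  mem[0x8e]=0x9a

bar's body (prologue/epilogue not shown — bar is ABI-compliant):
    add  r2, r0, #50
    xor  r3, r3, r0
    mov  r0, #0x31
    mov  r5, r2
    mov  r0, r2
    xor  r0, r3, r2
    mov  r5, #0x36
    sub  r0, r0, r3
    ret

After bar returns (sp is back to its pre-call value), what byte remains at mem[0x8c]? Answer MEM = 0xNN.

MEM = 0xdb

prologue: push r0 → mem[0x8e]=0x3a, sp=0x8e
prologue: push r2 → mem[0x8d]=0x1c, sp=0x8d
prologue: push r3 → mem[0x8c]=0xdb, sp=0x8c
body[0] add  r2, r0, #50 → r2=0x6c
body[1] xor  r3, r3, r0 → r3=0xe1
body[2] mov  r0, #0x31 → r0=0x31
body[3] mov  r5, r2 → r5=0x6c
body[4] mov  r0, r2 → r0=0x6c
body[5] xor  r0, r3, r2 → r0=0x8d
body[6] mov  r5, #0x36 → r5=0x36
body[7] sub  r0, r0, r3 → r0=0xac
epilogue: pop r3=0xdb, sp=0x8d
epilogue: pop r2=0x1c, sp=0x8e
epilogue: pop r0=0x3a, sp=0x8f
prologue pushed ['r0', 'r2', 'r3'] at ['0x8e', '0x8d', '0x8c']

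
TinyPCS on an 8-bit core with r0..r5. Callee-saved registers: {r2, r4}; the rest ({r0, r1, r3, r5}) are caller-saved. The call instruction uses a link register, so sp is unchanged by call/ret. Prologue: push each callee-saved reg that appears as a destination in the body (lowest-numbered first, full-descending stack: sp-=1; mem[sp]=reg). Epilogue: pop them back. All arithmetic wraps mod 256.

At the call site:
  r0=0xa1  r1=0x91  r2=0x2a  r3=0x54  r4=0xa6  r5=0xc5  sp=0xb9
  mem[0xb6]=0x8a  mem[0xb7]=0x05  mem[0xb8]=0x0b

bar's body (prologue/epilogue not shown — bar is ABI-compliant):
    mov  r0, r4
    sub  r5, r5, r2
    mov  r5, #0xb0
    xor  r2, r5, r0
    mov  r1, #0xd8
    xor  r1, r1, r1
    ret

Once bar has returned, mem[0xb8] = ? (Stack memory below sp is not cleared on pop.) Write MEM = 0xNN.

prologue: push r2 -> mem[0xb8]=0x2a, sp=0xb8
body[0] mov  r0, r4 -> r0=0xa6
body[1] sub  r5, r5, r2 -> r5=0x9b
body[2] mov  r5, #0xb0 -> r5=0xb0
body[3] xor  r2, r5, r0 -> r2=0x16
body[4] mov  r1, #0xd8 -> r1=0xd8
body[5] xor  r1, r1, r1 -> r1=0x00
epilogue: pop r2=0x2a, sp=0xb9
prologue pushed ['r2'] at ['0xb8']

MEM = 0x2a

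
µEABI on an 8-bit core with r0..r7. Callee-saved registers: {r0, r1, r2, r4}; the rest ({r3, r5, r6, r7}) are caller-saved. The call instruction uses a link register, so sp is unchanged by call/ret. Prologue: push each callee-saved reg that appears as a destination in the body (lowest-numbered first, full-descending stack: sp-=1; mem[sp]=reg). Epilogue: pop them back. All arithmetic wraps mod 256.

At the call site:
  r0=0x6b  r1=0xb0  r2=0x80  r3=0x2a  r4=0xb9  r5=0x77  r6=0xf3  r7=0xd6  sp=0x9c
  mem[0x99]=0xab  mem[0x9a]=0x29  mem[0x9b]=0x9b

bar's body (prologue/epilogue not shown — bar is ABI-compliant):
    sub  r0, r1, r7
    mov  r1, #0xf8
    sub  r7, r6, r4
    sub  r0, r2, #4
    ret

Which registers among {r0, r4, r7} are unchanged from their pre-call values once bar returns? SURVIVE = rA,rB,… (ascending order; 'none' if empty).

SURVIVE = r0,r4

prologue: push r0 -> mem[0x9b]=0x6b, sp=0x9b
prologue: push r1 -> mem[0x9a]=0xb0, sp=0x9a
body[0] sub  r0, r1, r7 -> r0=0xda
body[1] mov  r1, #0xf8 -> r1=0xf8
body[2] sub  r7, r6, r4 -> r7=0x3a
body[3] sub  r0, r2, #4 -> r0=0x7c
epilogue: pop r1=0xb0, sp=0x9b
epilogue: pop r0=0x6b, sp=0x9c
r0: callee-saved, written=True
r4: callee-saved, written=False
r7: caller-saved, written=True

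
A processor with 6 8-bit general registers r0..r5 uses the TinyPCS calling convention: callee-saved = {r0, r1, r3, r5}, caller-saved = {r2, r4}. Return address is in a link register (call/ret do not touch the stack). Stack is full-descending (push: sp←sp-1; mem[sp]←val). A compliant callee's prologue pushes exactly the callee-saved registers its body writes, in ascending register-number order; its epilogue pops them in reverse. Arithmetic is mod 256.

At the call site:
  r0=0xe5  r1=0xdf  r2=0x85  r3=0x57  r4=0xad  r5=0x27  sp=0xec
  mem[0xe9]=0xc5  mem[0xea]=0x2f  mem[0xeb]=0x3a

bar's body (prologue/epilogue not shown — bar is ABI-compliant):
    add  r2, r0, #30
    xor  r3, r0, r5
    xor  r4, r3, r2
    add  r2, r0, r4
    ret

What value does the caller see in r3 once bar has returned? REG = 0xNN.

prologue: push r3 -> mem[0xeb]=0x57, sp=0xeb
body[0] add  r2, r0, #30 -> r2=0x03
body[1] xor  r3, r0, r5 -> r3=0xc2
body[2] xor  r4, r3, r2 -> r4=0xc1
body[3] add  r2, r0, r4 -> r2=0xa6
epilogue: pop r3=0x57, sp=0xec
r3 is callee-saved -> restored

REG = 0x57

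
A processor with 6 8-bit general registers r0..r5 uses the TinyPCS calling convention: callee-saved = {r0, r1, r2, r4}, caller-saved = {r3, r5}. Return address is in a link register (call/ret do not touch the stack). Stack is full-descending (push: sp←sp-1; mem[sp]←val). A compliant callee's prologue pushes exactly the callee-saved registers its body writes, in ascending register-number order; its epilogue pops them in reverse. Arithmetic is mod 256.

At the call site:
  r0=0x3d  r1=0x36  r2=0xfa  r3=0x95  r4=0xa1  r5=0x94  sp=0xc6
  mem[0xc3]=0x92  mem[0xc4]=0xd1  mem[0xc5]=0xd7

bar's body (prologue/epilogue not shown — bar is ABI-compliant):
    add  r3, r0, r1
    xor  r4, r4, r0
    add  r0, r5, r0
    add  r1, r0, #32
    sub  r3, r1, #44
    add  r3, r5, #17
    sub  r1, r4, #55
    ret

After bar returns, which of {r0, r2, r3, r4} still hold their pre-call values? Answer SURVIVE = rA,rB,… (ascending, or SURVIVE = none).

SURVIVE = r0,r2,r4

prologue: push r0 -> mem[0xc5]=0x3d, sp=0xc5
prologue: push r1 -> mem[0xc4]=0x36, sp=0xc4
prologue: push r4 -> mem[0xc3]=0xa1, sp=0xc3
body[0] add  r3, r0, r1 -> r3=0x73
body[1] xor  r4, r4, r0 -> r4=0x9c
body[2] add  r0, r5, r0 -> r0=0xd1
body[3] add  r1, r0, #32 -> r1=0xf1
body[4] sub  r3, r1, #44 -> r3=0xc5
body[5] add  r3, r5, #17 -> r3=0xa5
body[6] sub  r1, r4, #55 -> r1=0x65
epilogue: pop r4=0xa1, sp=0xc4
epilogue: pop r1=0x36, sp=0xc5
epilogue: pop r0=0x3d, sp=0xc6
r0: callee-saved, written=True
r2: callee-saved, written=False
r3: caller-saved, written=True
r4: callee-saved, written=True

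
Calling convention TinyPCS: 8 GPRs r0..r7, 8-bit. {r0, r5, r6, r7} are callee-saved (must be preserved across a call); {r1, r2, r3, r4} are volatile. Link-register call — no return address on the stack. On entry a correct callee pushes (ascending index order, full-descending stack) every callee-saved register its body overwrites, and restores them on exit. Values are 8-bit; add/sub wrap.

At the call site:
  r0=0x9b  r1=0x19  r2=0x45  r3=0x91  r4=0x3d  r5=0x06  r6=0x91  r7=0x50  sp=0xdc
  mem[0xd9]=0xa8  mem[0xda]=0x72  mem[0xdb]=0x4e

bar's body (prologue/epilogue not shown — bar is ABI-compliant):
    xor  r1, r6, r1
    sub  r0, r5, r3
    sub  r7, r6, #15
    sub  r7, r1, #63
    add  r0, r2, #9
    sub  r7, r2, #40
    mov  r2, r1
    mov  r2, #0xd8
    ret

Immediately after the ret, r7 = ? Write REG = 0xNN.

prologue: push r0 → mem[0xdb]=0x9b, sp=0xdb
prologue: push r7 → mem[0xda]=0x50, sp=0xda
body[0] xor  r1, r6, r1 → r1=0x88
body[1] sub  r0, r5, r3 → r0=0x75
body[2] sub  r7, r6, #15 → r7=0x82
body[3] sub  r7, r1, #63 → r7=0x49
body[4] add  r0, r2, #9 → r0=0x4e
body[5] sub  r7, r2, #40 → r7=0x1d
body[6] mov  r2, r1 → r2=0x88
body[7] mov  r2, #0xd8 → r2=0xd8
epilogue: pop r7=0x50, sp=0xdb
epilogue: pop r0=0x9b, sp=0xdc
r7 is callee-saved → restored

REG = 0x50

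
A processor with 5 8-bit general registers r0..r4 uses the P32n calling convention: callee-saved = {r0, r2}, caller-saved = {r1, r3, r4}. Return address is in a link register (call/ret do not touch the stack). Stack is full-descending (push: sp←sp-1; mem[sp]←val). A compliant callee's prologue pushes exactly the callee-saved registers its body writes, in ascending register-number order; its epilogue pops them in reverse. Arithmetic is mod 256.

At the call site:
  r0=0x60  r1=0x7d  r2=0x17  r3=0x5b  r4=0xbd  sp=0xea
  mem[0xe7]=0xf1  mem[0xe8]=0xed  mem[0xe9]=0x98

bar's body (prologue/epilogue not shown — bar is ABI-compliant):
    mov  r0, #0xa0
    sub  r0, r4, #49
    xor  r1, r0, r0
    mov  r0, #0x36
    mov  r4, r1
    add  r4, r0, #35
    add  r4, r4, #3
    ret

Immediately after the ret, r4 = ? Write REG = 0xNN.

prologue: push r0 → mem[0xe9]=0x60, sp=0xe9
body[0] mov  r0, #0xa0 → r0=0xa0
body[1] sub  r0, r4, #49 → r0=0x8c
body[2] xor  r1, r0, r0 → r1=0x00
body[3] mov  r0, #0x36 → r0=0x36
body[4] mov  r4, r1 → r4=0x00
body[5] add  r4, r0, #35 → r4=0x59
body[6] add  r4, r4, #3 → r4=0x5c
epilogue: pop r0=0x60, sp=0xea
r4 is caller-saved → body value

REG = 0x5c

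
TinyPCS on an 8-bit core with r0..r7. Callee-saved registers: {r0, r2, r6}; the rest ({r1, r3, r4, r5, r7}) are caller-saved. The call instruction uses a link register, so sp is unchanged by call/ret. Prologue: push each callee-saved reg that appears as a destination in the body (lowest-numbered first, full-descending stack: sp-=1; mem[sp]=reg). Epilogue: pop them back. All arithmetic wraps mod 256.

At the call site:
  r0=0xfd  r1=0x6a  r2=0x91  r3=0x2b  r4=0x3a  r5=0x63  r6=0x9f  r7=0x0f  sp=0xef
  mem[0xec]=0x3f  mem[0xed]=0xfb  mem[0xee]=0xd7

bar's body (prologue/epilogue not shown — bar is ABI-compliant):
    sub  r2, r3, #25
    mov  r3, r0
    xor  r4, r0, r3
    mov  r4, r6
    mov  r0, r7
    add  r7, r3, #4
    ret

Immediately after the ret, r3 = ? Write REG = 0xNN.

prologue: push r0 → mem[0xee]=0xfd, sp=0xee
prologue: push r2 → mem[0xed]=0x91, sp=0xed
body[0] sub  r2, r3, #25 → r2=0x12
body[1] mov  r3, r0 → r3=0xfd
body[2] xor  r4, r0, r3 → r4=0x00
body[3] mov  r4, r6 → r4=0x9f
body[4] mov  r0, r7 → r0=0x0f
body[5] add  r7, r3, #4 → r7=0x01
epilogue: pop r2=0x91, sp=0xee
epilogue: pop r0=0xfd, sp=0xef
r3 is caller-saved → body value

REG = 0xfd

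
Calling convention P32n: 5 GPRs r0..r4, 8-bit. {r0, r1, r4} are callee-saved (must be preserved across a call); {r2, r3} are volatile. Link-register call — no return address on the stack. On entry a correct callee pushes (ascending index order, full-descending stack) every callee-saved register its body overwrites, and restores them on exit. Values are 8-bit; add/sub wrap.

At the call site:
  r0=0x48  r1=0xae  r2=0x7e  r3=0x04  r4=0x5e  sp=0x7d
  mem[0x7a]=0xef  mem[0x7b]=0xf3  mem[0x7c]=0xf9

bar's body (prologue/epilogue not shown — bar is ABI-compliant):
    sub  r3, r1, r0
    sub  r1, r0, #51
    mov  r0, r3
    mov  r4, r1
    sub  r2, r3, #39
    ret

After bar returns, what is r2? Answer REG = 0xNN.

prologue: push r0 → mem[0x7c]=0x48, sp=0x7c
prologue: push r1 → mem[0x7b]=0xae, sp=0x7b
prologue: push r4 → mem[0x7a]=0x5e, sp=0x7a
body[0] sub  r3, r1, r0 → r3=0x66
body[1] sub  r1, r0, #51 → r1=0x15
body[2] mov  r0, r3 → r0=0x66
body[3] mov  r4, r1 → r4=0x15
body[4] sub  r2, r3, #39 → r2=0x3f
epilogue: pop r4=0x5e, sp=0x7b
epilogue: pop r1=0xae, sp=0x7c
epilogue: pop r0=0x48, sp=0x7d
r2 is caller-saved → body value

REG = 0x3f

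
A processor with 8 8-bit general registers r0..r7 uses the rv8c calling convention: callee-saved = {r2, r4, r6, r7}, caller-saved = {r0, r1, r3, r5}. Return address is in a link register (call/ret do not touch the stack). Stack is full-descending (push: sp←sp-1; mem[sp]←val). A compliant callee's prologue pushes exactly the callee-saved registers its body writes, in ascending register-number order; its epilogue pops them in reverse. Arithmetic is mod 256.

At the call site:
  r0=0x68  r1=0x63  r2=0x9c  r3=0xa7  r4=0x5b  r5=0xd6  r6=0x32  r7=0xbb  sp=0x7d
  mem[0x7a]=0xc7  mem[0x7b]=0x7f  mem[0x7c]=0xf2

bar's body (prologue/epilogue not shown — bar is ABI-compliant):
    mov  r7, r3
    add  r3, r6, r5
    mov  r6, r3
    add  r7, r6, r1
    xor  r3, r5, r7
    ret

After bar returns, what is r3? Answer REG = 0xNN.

prologue: push r6 -> mem[0x7c]=0x32, sp=0x7c
prologue: push r7 -> mem[0x7b]=0xbb, sp=0x7b
body[0] mov  r7, r3 -> r7=0xa7
body[1] add  r3, r6, r5 -> r3=0x08
body[2] mov  r6, r3 -> r6=0x08
body[3] add  r7, r6, r1 -> r7=0x6b
body[4] xor  r3, r5, r7 -> r3=0xbd
epilogue: pop r7=0xbb, sp=0x7c
epilogue: pop r6=0x32, sp=0x7d
r3 is caller-saved -> body value

REG = 0xbd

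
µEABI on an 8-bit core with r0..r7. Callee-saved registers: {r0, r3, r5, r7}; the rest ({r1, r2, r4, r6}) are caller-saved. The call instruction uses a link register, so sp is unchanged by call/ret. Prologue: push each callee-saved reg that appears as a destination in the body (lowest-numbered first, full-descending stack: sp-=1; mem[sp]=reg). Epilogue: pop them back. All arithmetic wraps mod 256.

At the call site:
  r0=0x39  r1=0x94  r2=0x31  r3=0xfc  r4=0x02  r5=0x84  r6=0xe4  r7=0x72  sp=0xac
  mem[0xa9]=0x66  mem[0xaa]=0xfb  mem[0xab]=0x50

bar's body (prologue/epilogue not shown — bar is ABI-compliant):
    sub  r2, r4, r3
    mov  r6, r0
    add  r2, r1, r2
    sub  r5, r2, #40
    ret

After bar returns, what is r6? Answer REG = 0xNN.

REG = 0x39

prologue: push r5 → mem[0xab]=0x84, sp=0xab
body[0] sub  r2, r4, r3 → r2=0x06
body[1] mov  r6, r0 → r6=0x39
body[2] add  r2, r1, r2 → r2=0x9a
body[3] sub  r5, r2, #40 → r5=0x72
epilogue: pop r5=0x84, sp=0xac
r6 is caller-saved → body value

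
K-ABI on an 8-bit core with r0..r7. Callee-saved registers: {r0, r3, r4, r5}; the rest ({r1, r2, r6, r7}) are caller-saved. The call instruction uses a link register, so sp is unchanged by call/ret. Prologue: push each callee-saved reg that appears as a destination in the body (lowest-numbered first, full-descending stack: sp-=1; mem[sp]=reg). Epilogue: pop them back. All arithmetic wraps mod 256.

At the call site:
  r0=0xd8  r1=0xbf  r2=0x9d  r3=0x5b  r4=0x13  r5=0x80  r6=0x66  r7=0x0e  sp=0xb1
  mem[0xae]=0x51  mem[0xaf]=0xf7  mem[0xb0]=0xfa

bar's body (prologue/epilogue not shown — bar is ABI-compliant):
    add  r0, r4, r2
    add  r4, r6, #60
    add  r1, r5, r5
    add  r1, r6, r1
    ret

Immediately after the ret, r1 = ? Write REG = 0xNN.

prologue: push r0 -> mem[0xb0]=0xd8, sp=0xb0
prologue: push r4 -> mem[0xaf]=0x13, sp=0xaf
body[0] add  r0, r4, r2 -> r0=0xb0
body[1] add  r4, r6, #60 -> r4=0xa2
body[2] add  r1, r5, r5 -> r1=0x00
body[3] add  r1, r6, r1 -> r1=0x66
epilogue: pop r4=0x13, sp=0xb0
epilogue: pop r0=0xd8, sp=0xb1
r1 is caller-saved -> body value

REG = 0x66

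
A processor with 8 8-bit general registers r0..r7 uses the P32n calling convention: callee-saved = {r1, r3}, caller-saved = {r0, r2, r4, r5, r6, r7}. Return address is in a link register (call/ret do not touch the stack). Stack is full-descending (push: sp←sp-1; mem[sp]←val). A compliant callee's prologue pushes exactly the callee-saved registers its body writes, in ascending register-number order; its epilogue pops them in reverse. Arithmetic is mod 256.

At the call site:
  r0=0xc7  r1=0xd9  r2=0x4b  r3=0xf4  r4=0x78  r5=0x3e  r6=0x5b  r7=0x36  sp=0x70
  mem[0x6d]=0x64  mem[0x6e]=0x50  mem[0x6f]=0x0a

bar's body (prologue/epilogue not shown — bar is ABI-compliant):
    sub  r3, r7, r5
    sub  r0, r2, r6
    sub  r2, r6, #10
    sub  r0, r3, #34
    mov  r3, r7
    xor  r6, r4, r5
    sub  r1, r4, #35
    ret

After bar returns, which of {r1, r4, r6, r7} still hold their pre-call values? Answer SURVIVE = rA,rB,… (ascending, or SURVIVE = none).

SURVIVE = r1,r4,r7

prologue: push r1 → mem[0x6f]=0xd9, sp=0x6f
prologue: push r3 → mem[0x6e]=0xf4, sp=0x6e
body[0] sub  r3, r7, r5 → r3=0xf8
body[1] sub  r0, r2, r6 → r0=0xf0
body[2] sub  r2, r6, #10 → r2=0x51
body[3] sub  r0, r3, #34 → r0=0xd6
body[4] mov  r3, r7 → r3=0x36
body[5] xor  r6, r4, r5 → r6=0x46
body[6] sub  r1, r4, #35 → r1=0x55
epilogue: pop r3=0xf4, sp=0x6f
epilogue: pop r1=0xd9, sp=0x70
r1: callee-saved, written=True
r4: caller-saved, written=False
r6: caller-saved, written=True
r7: caller-saved, written=False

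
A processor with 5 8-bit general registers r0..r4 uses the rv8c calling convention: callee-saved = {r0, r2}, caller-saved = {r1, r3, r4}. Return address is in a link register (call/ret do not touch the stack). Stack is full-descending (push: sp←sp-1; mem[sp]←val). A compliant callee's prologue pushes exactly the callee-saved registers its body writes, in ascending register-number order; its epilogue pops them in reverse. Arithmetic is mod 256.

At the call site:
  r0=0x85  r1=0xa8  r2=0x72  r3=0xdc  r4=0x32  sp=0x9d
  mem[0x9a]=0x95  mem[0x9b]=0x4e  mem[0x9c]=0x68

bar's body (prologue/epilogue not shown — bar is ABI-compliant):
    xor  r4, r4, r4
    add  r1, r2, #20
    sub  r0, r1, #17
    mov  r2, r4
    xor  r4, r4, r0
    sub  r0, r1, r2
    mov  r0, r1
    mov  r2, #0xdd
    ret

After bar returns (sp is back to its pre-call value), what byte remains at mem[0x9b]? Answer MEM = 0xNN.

prologue: push r0 -> mem[0x9c]=0x85, sp=0x9c
prologue: push r2 -> mem[0x9b]=0x72, sp=0x9b
body[0] xor  r4, r4, r4 -> r4=0x00
body[1] add  r1, r2, #20 -> r1=0x86
body[2] sub  r0, r1, #17 -> r0=0x75
body[3] mov  r2, r4 -> r2=0x00
body[4] xor  r4, r4, r0 -> r4=0x75
body[5] sub  r0, r1, r2 -> r0=0x86
body[6] mov  r0, r1 -> r0=0x86
body[7] mov  r2, #0xdd -> r2=0xdd
epilogue: pop r2=0x72, sp=0x9c
epilogue: pop r0=0x85, sp=0x9d
prologue pushed ['r0', 'r2'] at ['0x9c', '0x9b']

MEM = 0x72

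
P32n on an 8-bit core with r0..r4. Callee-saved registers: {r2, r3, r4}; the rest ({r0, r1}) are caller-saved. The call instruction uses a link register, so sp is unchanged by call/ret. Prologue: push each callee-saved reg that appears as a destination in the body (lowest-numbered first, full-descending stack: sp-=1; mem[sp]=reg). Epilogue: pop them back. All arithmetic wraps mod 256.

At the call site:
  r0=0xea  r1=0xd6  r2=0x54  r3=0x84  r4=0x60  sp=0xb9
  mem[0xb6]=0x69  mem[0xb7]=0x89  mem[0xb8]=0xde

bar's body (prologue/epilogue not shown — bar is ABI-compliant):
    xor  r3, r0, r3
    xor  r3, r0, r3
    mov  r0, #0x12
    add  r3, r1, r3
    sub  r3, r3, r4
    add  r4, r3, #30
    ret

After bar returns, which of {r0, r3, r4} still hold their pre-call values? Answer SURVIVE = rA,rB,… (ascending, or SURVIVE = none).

SURVIVE = r3,r4

prologue: push r3 -> mem[0xb8]=0x84, sp=0xb8
prologue: push r4 -> mem[0xb7]=0x60, sp=0xb7
body[0] xor  r3, r0, r3 -> r3=0x6e
body[1] xor  r3, r0, r3 -> r3=0x84
body[2] mov  r0, #0x12 -> r0=0x12
body[3] add  r3, r1, r3 -> r3=0x5a
body[4] sub  r3, r3, r4 -> r3=0xfa
body[5] add  r4, r3, #30 -> r4=0x18
epilogue: pop r4=0x60, sp=0xb8
epilogue: pop r3=0x84, sp=0xb9
r0: caller-saved, written=True
r3: callee-saved, written=True
r4: callee-saved, written=True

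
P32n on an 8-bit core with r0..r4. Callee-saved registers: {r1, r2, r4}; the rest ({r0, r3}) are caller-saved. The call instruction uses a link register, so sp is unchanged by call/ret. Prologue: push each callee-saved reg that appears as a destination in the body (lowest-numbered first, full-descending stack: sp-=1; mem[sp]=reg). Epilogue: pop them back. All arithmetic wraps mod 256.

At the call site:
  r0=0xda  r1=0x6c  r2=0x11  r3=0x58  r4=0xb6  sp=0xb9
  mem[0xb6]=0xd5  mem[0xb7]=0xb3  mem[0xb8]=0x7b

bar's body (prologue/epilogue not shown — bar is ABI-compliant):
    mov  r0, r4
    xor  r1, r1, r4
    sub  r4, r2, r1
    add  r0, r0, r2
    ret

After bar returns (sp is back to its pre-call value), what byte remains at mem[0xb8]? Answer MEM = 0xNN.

MEM = 0x6c

prologue: push r1 → mem[0xb8]=0x6c, sp=0xb8
prologue: push r4 → mem[0xb7]=0xb6, sp=0xb7
body[0] mov  r0, r4 → r0=0xb6
body[1] xor  r1, r1, r4 → r1=0xda
body[2] sub  r4, r2, r1 → r4=0x37
body[3] add  r0, r0, r2 → r0=0xc7
epilogue: pop r4=0xb6, sp=0xb8
epilogue: pop r1=0x6c, sp=0xb9
prologue pushed ['r1', 'r4'] at ['0xb8', '0xb7']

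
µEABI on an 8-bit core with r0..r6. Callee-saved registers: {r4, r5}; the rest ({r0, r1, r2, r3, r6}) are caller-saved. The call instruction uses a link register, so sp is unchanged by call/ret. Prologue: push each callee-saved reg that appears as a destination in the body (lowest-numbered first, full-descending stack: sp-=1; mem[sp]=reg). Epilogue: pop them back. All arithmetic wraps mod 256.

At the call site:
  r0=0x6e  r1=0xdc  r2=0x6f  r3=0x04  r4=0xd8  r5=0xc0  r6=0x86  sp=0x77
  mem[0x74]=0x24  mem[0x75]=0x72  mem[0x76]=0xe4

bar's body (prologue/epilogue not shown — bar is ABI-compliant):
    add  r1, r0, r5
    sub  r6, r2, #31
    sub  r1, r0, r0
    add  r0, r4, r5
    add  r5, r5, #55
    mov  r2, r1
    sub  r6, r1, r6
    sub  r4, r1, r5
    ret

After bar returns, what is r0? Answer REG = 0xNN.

REG = 0x98

prologue: push r4 → mem[0x76]=0xd8, sp=0x76
prologue: push r5 → mem[0x75]=0xc0, sp=0x75
body[0] add  r1, r0, r5 → r1=0x2e
body[1] sub  r6, r2, #31 → r6=0x50
body[2] sub  r1, r0, r0 → r1=0x00
body[3] add  r0, r4, r5 → r0=0x98
body[4] add  r5, r5, #55 → r5=0xf7
body[5] mov  r2, r1 → r2=0x00
body[6] sub  r6, r1, r6 → r6=0xb0
body[7] sub  r4, r1, r5 → r4=0x09
epilogue: pop r5=0xc0, sp=0x76
epilogue: pop r4=0xd8, sp=0x77
r0 is caller-saved → body value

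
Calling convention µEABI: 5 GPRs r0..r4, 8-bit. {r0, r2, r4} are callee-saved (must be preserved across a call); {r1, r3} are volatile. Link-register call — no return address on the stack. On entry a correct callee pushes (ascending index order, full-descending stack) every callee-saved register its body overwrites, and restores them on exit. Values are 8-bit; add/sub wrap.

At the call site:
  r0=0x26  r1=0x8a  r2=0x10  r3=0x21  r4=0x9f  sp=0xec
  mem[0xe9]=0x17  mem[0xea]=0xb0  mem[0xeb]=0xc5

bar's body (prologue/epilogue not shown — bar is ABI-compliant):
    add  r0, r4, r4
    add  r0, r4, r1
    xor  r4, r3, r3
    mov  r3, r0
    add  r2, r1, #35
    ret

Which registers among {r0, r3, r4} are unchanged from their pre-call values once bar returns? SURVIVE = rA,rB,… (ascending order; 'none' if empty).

prologue: push r0 -> mem[0xeb]=0x26, sp=0xeb
prologue: push r2 -> mem[0xea]=0x10, sp=0xea
prologue: push r4 -> mem[0xe9]=0x9f, sp=0xe9
body[0] add  r0, r4, r4 -> r0=0x3e
body[1] add  r0, r4, r1 -> r0=0x29
body[2] xor  r4, r3, r3 -> r4=0x00
body[3] mov  r3, r0 -> r3=0x29
body[4] add  r2, r1, #35 -> r2=0xad
epilogue: pop r4=0x9f, sp=0xea
epilogue: pop r2=0x10, sp=0xeb
epilogue: pop r0=0x26, sp=0xec
r0: callee-saved, written=True
r3: caller-saved, written=True
r4: callee-saved, written=True

SURVIVE = r0,r4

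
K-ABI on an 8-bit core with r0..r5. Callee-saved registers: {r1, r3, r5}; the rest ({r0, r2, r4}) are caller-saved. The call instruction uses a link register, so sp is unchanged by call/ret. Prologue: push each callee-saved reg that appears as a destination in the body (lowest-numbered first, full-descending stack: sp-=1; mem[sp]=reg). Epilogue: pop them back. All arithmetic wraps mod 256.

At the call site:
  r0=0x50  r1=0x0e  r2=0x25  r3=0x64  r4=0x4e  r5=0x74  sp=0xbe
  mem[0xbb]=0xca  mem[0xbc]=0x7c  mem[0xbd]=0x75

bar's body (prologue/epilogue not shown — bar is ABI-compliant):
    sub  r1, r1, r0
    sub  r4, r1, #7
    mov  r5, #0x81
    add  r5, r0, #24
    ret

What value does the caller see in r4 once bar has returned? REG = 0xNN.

prologue: push r1 -> mem[0xbd]=0x0e, sp=0xbd
prologue: push r5 -> mem[0xbc]=0x74, sp=0xbc
body[0] sub  r1, r1, r0 -> r1=0xbe
body[1] sub  r4, r1, #7 -> r4=0xb7
body[2] mov  r5, #0x81 -> r5=0x81
body[3] add  r5, r0, #24 -> r5=0x68
epilogue: pop r5=0x74, sp=0xbd
epilogue: pop r1=0x0e, sp=0xbe
r4 is caller-saved -> body value

REG = 0xb7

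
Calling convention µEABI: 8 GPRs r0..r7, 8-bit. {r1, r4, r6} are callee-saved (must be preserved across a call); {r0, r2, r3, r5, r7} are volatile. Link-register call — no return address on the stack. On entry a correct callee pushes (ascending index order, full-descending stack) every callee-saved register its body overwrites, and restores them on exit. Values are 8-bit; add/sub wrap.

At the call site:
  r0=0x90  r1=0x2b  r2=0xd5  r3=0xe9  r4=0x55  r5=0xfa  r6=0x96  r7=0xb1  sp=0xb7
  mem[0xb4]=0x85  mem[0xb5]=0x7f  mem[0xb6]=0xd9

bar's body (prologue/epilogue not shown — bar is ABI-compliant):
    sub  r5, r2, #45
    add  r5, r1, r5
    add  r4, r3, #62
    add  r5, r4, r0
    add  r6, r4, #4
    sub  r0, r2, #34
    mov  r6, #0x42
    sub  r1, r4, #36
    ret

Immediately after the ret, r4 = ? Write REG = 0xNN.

REG = 0x55

prologue: push r1 → mem[0xb6]=0x2b, sp=0xb6
prologue: push r4 → mem[0xb5]=0x55, sp=0xb5
prologue: push r6 → mem[0xb4]=0x96, sp=0xb4
body[0] sub  r5, r2, #45 → r5=0xa8
body[1] add  r5, r1, r5 → r5=0xd3
body[2] add  r4, r3, #62 → r4=0x27
body[3] add  r5, r4, r0 → r5=0xb7
body[4] add  r6, r4, #4 → r6=0x2b
body[5] sub  r0, r2, #34 → r0=0xb3
body[6] mov  r6, #0x42 → r6=0x42
body[7] sub  r1, r4, #36 → r1=0x03
epilogue: pop r6=0x96, sp=0xb5
epilogue: pop r4=0x55, sp=0xb6
epilogue: pop r1=0x2b, sp=0xb7
r4 is callee-saved → restored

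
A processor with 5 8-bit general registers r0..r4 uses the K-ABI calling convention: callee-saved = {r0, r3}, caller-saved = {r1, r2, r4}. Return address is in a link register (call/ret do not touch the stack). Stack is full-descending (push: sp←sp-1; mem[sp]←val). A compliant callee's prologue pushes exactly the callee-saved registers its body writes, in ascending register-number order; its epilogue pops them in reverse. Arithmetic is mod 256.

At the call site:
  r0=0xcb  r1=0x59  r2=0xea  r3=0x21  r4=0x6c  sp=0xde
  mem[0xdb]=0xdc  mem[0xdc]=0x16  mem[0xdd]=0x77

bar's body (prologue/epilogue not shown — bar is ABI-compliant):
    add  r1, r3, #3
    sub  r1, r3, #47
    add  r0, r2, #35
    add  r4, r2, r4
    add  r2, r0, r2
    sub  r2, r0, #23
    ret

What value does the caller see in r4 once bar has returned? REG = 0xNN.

prologue: push r0 -> mem[0xdd]=0xcb, sp=0xdd
body[0] add  r1, r3, #3 -> r1=0x24
body[1] sub  r1, r3, #47 -> r1=0xf2
body[2] add  r0, r2, #35 -> r0=0x0d
body[3] add  r4, r2, r4 -> r4=0x56
body[4] add  r2, r0, r2 -> r2=0xf7
body[5] sub  r2, r0, #23 -> r2=0xf6
epilogue: pop r0=0xcb, sp=0xde
r4 is caller-saved -> body value

REG = 0x56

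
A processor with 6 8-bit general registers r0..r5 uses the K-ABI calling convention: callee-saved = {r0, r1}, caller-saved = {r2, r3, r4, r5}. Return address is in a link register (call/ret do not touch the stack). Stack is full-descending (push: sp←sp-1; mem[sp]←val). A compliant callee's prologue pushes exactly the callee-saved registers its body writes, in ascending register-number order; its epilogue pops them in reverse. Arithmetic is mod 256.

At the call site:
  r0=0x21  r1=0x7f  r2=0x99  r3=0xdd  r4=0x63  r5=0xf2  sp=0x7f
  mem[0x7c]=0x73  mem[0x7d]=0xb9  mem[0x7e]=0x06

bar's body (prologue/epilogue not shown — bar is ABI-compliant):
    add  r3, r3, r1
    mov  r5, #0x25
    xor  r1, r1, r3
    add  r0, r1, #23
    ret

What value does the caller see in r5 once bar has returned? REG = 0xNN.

prologue: push r0 -> mem[0x7e]=0x21, sp=0x7e
prologue: push r1 -> mem[0x7d]=0x7f, sp=0x7d
body[0] add  r3, r3, r1 -> r3=0x5c
body[1] mov  r5, #0x25 -> r5=0x25
body[2] xor  r1, r1, r3 -> r1=0x23
body[3] add  r0, r1, #23 -> r0=0x3a
epilogue: pop r1=0x7f, sp=0x7e
epilogue: pop r0=0x21, sp=0x7f
r5 is caller-saved -> body value

REG = 0x25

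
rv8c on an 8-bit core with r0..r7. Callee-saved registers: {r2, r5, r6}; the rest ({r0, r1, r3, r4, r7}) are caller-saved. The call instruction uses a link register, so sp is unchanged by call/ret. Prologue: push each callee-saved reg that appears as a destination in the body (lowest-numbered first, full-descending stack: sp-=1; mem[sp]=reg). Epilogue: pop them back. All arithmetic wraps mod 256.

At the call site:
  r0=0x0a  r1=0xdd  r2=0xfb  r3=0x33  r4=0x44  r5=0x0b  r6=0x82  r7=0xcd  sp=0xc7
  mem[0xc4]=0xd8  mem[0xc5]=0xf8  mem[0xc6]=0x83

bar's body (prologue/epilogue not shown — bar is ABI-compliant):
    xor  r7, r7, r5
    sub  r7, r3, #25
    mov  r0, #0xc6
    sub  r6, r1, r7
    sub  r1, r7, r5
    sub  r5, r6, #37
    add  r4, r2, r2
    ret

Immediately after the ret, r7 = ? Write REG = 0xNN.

REG = 0x1a

prologue: push r5 -> mem[0xc6]=0x0b, sp=0xc6
prologue: push r6 -> mem[0xc5]=0x82, sp=0xc5
body[0] xor  r7, r7, r5 -> r7=0xc6
body[1] sub  r7, r3, #25 -> r7=0x1a
body[2] mov  r0, #0xc6 -> r0=0xc6
body[3] sub  r6, r1, r7 -> r6=0xc3
body[4] sub  r1, r7, r5 -> r1=0x0f
body[5] sub  r5, r6, #37 -> r5=0x9e
body[6] add  r4, r2, r2 -> r4=0xf6
epilogue: pop r6=0x82, sp=0xc6
epilogue: pop r5=0x0b, sp=0xc7
r7 is caller-saved -> body value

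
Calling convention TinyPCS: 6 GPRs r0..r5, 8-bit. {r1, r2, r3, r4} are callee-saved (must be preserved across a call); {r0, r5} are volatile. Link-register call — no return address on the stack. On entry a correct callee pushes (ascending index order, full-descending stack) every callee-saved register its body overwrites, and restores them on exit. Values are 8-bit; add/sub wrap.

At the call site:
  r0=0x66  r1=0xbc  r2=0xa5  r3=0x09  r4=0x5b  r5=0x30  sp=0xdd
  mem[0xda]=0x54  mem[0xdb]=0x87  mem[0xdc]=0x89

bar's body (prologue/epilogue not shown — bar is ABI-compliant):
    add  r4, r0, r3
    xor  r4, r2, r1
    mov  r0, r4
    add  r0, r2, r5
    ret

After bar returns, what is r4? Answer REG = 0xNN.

prologue: push r4 -> mem[0xdc]=0x5b, sp=0xdc
body[0] add  r4, r0, r3 -> r4=0x6f
body[1] xor  r4, r2, r1 -> r4=0x19
body[2] mov  r0, r4 -> r0=0x19
body[3] add  r0, r2, r5 -> r0=0xd5
epilogue: pop r4=0x5b, sp=0xdd
r4 is callee-saved -> restored

REG = 0x5b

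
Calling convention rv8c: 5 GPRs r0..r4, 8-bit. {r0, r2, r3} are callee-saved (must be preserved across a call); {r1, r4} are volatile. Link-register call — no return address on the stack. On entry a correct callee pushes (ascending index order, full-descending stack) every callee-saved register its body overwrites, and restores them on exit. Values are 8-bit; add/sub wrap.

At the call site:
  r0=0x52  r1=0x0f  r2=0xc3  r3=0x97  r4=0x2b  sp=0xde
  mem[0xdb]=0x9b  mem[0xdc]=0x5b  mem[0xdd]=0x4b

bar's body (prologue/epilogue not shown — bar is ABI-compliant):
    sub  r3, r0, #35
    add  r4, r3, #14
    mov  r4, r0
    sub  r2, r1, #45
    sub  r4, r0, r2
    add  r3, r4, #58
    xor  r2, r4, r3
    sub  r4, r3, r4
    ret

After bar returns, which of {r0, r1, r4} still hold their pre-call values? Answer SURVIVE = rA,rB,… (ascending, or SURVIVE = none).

prologue: push r2 → mem[0xdd]=0xc3, sp=0xdd
prologue: push r3 → mem[0xdc]=0x97, sp=0xdc
body[0] sub  r3, r0, #35 → r3=0x2f
body[1] add  r4, r3, #14 → r4=0x3d
body[2] mov  r4, r0 → r4=0x52
body[3] sub  r2, r1, #45 → r2=0xe2
body[4] sub  r4, r0, r2 → r4=0x70
body[5] add  r3, r4, #58 → r3=0xaa
body[6] xor  r2, r4, r3 → r2=0xda
body[7] sub  r4, r3, r4 → r4=0x3a
epilogue: pop r3=0x97, sp=0xdd
epilogue: pop r2=0xc3, sp=0xde
r0: callee-saved, written=False
r1: caller-saved, written=False
r4: caller-saved, written=True

SURVIVE = r0,r1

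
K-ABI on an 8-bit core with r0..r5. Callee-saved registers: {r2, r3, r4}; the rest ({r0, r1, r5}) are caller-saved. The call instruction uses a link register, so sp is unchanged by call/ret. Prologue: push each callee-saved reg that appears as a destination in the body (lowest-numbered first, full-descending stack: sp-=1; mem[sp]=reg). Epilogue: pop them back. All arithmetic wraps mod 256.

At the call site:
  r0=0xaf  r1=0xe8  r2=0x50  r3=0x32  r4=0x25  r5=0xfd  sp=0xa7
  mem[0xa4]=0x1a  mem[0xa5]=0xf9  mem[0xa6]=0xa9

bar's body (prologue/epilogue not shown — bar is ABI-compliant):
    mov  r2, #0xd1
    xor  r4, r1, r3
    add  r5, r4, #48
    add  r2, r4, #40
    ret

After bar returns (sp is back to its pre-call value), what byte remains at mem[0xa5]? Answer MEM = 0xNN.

MEM = 0x25

prologue: push r2 → mem[0xa6]=0x50, sp=0xa6
prologue: push r4 → mem[0xa5]=0x25, sp=0xa5
body[0] mov  r2, #0xd1 → r2=0xd1
body[1] xor  r4, r1, r3 → r4=0xda
body[2] add  r5, r4, #48 → r5=0x0a
body[3] add  r2, r4, #40 → r2=0x02
epilogue: pop r4=0x25, sp=0xa6
epilogue: pop r2=0x50, sp=0xa7
prologue pushed ['r2', 'r4'] at ['0xa6', '0xa5']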